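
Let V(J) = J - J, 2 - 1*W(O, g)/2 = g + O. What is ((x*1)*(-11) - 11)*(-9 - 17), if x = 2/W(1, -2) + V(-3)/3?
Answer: 1144/3 ≈ 381.33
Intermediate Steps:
W(O, g) = 4 - 2*O - 2*g (W(O, g) = 4 - 2*(g + O) = 4 - 2*(O + g) = 4 + (-2*O - 2*g) = 4 - 2*O - 2*g)
V(J) = 0
x = ⅓ (x = 2/(4 - 2*1 - 2*(-2)) + 0/3 = 2/(4 - 2 + 4) + 0*(⅓) = 2/6 + 0 = 2*(⅙) + 0 = ⅓ + 0 = ⅓ ≈ 0.33333)
((x*1)*(-11) - 11)*(-9 - 17) = (((⅓)*1)*(-11) - 11)*(-9 - 17) = ((⅓)*(-11) - 11)*(-26) = (-11/3 - 11)*(-26) = -44/3*(-26) = 1144/3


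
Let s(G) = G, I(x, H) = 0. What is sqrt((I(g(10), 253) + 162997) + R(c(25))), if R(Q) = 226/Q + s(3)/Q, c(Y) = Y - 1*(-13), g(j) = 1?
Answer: 3*sqrt(26152930)/38 ≈ 403.74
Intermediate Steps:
c(Y) = 13 + Y (c(Y) = Y + 13 = 13 + Y)
R(Q) = 229/Q (R(Q) = 226/Q + 3/Q = 229/Q)
sqrt((I(g(10), 253) + 162997) + R(c(25))) = sqrt((0 + 162997) + 229/(13 + 25)) = sqrt(162997 + 229/38) = sqrt(6194115/38) = 3*sqrt(26152930)/38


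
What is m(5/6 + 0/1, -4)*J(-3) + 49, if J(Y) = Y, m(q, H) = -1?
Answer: 52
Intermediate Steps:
m(5/6 + 0/1, -4)*J(-3) + 49 = -1*(-3) + 49 = 3 + 49 = 52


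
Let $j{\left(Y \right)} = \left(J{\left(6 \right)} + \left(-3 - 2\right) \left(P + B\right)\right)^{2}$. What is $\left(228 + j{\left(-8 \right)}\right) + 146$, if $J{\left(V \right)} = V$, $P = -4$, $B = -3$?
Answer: $2055$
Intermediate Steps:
$j{\left(Y \right)} = 1681$ ($j{\left(Y \right)} = \left(6 + \left(-3 - 2\right) \left(-4 - 3\right)\right)^{2} = \left(6 - -35\right)^{2} = \left(6 + 35\right)^{2} = 41^{2} = 1681$)
$\left(228 + j{\left(-8 \right)}\right) + 146 = \left(228 + 1681\right) + 146 = 1909 + 146 = 2055$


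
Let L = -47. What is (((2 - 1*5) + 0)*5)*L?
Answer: 705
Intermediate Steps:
(((2 - 1*5) + 0)*5)*L = (((2 - 1*5) + 0)*5)*(-47) = (((2 - 5) + 0)*5)*(-47) = ((-3 + 0)*5)*(-47) = -3*5*(-47) = -15*(-47) = 705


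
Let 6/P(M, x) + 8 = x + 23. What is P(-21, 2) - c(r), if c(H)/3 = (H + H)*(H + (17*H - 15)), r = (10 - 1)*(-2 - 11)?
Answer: -25312008/17 ≈ -1.4889e+6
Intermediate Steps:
P(M, x) = 6/(15 + x) (P(M, x) = 6/(-8 + (x + 23)) = 6/(-8 + (23 + x)) = 6/(15 + x))
r = -117 (r = 9*(-13) = -117)
c(H) = 6*H*(-15 + 18*H) (c(H) = 3*((H + H)*(H + (17*H - 15))) = 3*((2*H)*(H + (-15 + 17*H))) = 3*((2*H)*(-15 + 18*H)) = 3*(2*H*(-15 + 18*H)) = 6*H*(-15 + 18*H))
P(-21, 2) - c(r) = 6/(15 + 2) - 18*(-117)*(-5 + 6*(-117)) = 6/17 - 18*(-117)*(-5 - 702) = 6*(1/17) - 18*(-117)*(-707) = 6/17 - 1*1488942 = 6/17 - 1488942 = -25312008/17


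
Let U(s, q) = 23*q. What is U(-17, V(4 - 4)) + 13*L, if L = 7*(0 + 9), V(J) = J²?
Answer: 819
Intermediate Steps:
L = 63 (L = 7*9 = 63)
U(-17, V(4 - 4)) + 13*L = 23*(4 - 4)² + 13*63 = 23*0² + 819 = 23*0 + 819 = 0 + 819 = 819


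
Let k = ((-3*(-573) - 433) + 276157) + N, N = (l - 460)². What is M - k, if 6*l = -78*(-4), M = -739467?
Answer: -1183374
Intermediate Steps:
l = 52 (l = (-78*(-4))/6 = (⅙)*312 = 52)
N = 166464 (N = (52 - 460)² = (-408)² = 166464)
k = 443907 (k = ((-3*(-573) - 433) + 276157) + 166464 = ((1719 - 433) + 276157) + 166464 = (1286 + 276157) + 166464 = 277443 + 166464 = 443907)
M - k = -739467 - 1*443907 = -739467 - 443907 = -1183374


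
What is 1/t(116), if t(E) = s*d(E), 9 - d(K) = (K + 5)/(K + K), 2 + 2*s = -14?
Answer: -29/1967 ≈ -0.014743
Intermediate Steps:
s = -8 (s = -1 + (½)*(-14) = -1 - 7 = -8)
d(K) = 9 - (5 + K)/(2*K) (d(K) = 9 - (K + 5)/(K + K) = 9 - (5 + K)/(2*K))
t(E) = -4*(-5 + 17*E)/E
1/t(116) = 1/(-68 + 20/116) = 1/(-68 + 20*(1/116)) = 1/(-68 + 5/29) = 1/(-1967/29) = -29/1967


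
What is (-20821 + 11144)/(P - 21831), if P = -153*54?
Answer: 9677/30093 ≈ 0.32157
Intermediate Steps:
P = -8262
(-20821 + 11144)/(P - 21831) = (-20821 + 11144)/(-8262 - 21831) = -9677/(-30093) = -9677*(-1/30093) = 9677/30093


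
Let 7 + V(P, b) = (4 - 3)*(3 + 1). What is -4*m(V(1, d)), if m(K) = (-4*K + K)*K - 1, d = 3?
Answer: 112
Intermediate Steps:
V(P, b) = -3 (V(P, b) = -7 + (4 - 3)*(3 + 1) = -7 + 1*4 = -7 + 4 = -3)
m(K) = -1 - 3*K**2 (m(K) = (-3*K)*K - 1 = -3*K**2 - 1 = -1 - 3*K**2)
-4*m(V(1, d)) = -4*(-1 - 3*(-3)**2) = -4*(-1 - 3*9) = -4*(-1 - 27) = -4*(-28) = 112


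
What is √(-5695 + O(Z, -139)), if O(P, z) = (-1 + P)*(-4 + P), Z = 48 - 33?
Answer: I*√5541 ≈ 74.438*I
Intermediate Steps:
Z = 15
√(-5695 + O(Z, -139)) = √(-5695 + (4 + 15² - 5*15)) = √(-5695 + (4 + 225 - 75)) = √(-5695 + 154) = √(-5541) = I*√5541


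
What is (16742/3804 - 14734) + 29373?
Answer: 27851749/1902 ≈ 14643.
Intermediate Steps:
(16742/3804 - 14734) + 29373 = (16742*(1/3804) - 14734) + 29373 = (8371/1902 - 14734) + 29373 = -28015697/1902 + 29373 = 27851749/1902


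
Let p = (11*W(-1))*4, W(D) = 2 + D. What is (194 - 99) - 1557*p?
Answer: -68413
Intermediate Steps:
p = 44 (p = (11*(2 - 1))*4 = (11*1)*4 = 11*4 = 44)
(194 - 99) - 1557*p = (194 - 99) - 1557*44 = 95 - 68508 = -68413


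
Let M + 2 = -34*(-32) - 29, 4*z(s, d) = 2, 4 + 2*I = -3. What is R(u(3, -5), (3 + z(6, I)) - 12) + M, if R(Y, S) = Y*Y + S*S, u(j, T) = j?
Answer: 4553/4 ≈ 1138.3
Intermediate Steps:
I = -7/2 (I = -2 + (½)*(-3) = -2 - 3/2 = -7/2 ≈ -3.5000)
z(s, d) = ½ (z(s, d) = (¼)*2 = ½)
R(Y, S) = S² + Y² (R(Y, S) = Y² + S² = S² + Y²)
M = 1057 (M = -2 + (-34*(-32) - 29) = -2 + (1088 - 29) = -2 + 1059 = 1057)
R(u(3, -5), (3 + z(6, I)) - 12) + M = (((3 + ½) - 12)² + 3²) + 1057 = ((7/2 - 12)² + 9) + 1057 = ((-17/2)² + 9) + 1057 = (289/4 + 9) + 1057 = 325/4 + 1057 = 4553/4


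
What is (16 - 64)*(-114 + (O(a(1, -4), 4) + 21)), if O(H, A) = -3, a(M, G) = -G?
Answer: 4608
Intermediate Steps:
(16 - 64)*(-114 + (O(a(1, -4), 4) + 21)) = (16 - 64)*(-114 + (-3 + 21)) = -48*(-114 + 18) = -48*(-96) = 4608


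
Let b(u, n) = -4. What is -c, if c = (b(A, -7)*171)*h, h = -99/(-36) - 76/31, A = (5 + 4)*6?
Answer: 6327/31 ≈ 204.10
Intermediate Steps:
A = 54 (A = 9*6 = 54)
h = 37/124 (h = -99*(-1/36) - 76*1/31 = 11/4 - 76/31 = 37/124 ≈ 0.29839)
c = -6327/31 (c = -4*171*(37/124) = -684*37/124 = -6327/31 ≈ -204.10)
-c = -1*(-6327/31) = 6327/31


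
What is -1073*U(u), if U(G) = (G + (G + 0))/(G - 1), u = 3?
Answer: -3219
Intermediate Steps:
U(G) = 2*G/(-1 + G) (U(G) = (G + G)/(-1 + G) = (2*G)/(-1 + G) = 2*G/(-1 + G))
-1073*U(u) = -2146*3/(-1 + 3) = -2146*3/2 = -1073*3 = -3219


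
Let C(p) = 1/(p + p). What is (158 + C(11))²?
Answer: 12089529/484 ≈ 24978.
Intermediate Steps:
C(p) = 1/(2*p)
(158 + C(11))² = (158 + (½)/11)² = (158 + (½)*(1/11))² = (158 + 1/22)² = (3477/22)² = 12089529/484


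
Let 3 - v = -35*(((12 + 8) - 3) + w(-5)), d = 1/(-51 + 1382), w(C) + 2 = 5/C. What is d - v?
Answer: -656182/1331 ≈ -493.00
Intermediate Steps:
w(C) = -2 + 5/C
d = 1/1331 ≈ 0.00075131
v = 493 (v = 3 - (-35)*(((12 + 8) - 3) + (-2 + 5/(-5))) = 3 - (-35)*((20 - 3) + (-2 + 5*(-1/5))) = 3 - (-35)*(17 + (-2 - 1)) = 3 - (-35)*(17 - 3) = 3 - (-35)*14 = 3 - 1*(-490) = 3 + 490 = 493)
d - v = 1/1331 - 1*493 = 1/1331 - 493 = -656182/1331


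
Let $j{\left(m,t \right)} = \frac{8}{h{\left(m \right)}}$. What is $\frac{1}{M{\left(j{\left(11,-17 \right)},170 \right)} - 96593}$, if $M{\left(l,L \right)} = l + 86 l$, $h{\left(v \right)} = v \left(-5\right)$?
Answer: $- \frac{55}{5313311} \approx -1.0351 \cdot 10^{-5}$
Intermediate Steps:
$h{\left(v \right)} = - 5 v$
$j{\left(m,t \right)} = - \frac{8}{5 m}$ ($j{\left(m,t \right)} = \frac{8}{\left(-5\right) m} = 8 \left(- \frac{1}{5 m}\right) = - \frac{8}{5 m}$)
$M{\left(l,L \right)} = 87 l$
$\frac{1}{M{\left(j{\left(11,-17 \right)},170 \right)} - 96593} = \frac{1}{87 \left(- \frac{8}{5 \cdot 11}\right) - 96593} = \frac{1}{87 \left(\left(- \frac{8}{5}\right) \frac{1}{11}\right) - 96593} = \frac{1}{87 \left(- \frac{8}{55}\right) - 96593} = \frac{1}{- \frac{696}{55} - 96593} = \frac{1}{- \frac{5313311}{55}} = - \frac{55}{5313311}$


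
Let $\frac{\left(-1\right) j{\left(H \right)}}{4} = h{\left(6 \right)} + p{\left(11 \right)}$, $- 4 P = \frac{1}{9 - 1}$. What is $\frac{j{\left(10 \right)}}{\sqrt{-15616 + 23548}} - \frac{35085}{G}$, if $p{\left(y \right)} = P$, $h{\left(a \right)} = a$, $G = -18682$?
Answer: $\frac{35085}{18682} - \frac{191 \sqrt{1983}}{31728} \approx 1.6099$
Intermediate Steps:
$P = - \frac{1}{32}$ ($P = - \frac{1}{4 \left(9 - 1\right)} = - \frac{1}{4 \cdot 8} = \left(- \frac{1}{4}\right) \frac{1}{8} = - \frac{1}{32} \approx -0.03125$)
$p{\left(y \right)} = - \frac{1}{32}$
$j{\left(H \right)} = - \frac{191}{8}$ ($j{\left(H \right)} = - 4 \left(6 - \frac{1}{32}\right) = \left(-4\right) \frac{191}{32} = - \frac{191}{8}$)
$\frac{j{\left(10 \right)}}{\sqrt{-15616 + 23548}} - \frac{35085}{G} = - \frac{191}{8 \sqrt{-15616 + 23548}} - \frac{35085}{-18682} = - \frac{191}{8 \sqrt{7932}} - - \frac{35085}{18682} = - \frac{191}{8 \cdot 2 \sqrt{1983}} + \frac{35085}{18682} = - \frac{191 \frac{\sqrt{1983}}{3966}}{8} + \frac{35085}{18682} = - \frac{191 \sqrt{1983}}{31728} + \frac{35085}{18682} = \frac{35085}{18682} - \frac{191 \sqrt{1983}}{31728}$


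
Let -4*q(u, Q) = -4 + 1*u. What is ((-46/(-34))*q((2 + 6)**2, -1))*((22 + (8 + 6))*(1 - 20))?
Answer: 235980/17 ≈ 13881.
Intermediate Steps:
q(u, Q) = 1 - u/4 (q(u, Q) = -(-4 + 1*u)/4 = -(-4 + u)/4 = 1 - u/4)
((-46/(-34))*q((2 + 6)**2, -1))*((22 + (8 + 6))*(1 - 20)) = ((-46/(-34))*(1 - (2 + 6)**2/4))*((22 + (8 + 6))*(1 - 20)) = ((-46*(-1/34))*(1 - 1/4*8**2))*((22 + 14)*(-19)) = (23*(1 - 1/4*64)/17)*(36*(-19)) = (23*(1 - 16)/17)*(-684) = ((23/17)*(-15))*(-684) = -345/17*(-684) = 235980/17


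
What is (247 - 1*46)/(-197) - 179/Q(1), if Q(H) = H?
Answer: -35464/197 ≈ -180.02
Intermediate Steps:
(247 - 1*46)/(-197) - 179/Q(1) = (247 - 1*46)/(-197) - 179/1 = (247 - 46)*(-1/197) - 179*1 = 201*(-1/197) - 179 = -201/197 - 179 = -35464/197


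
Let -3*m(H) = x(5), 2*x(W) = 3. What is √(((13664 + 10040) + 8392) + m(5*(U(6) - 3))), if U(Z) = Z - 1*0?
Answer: √128382/2 ≈ 179.15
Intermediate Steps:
U(Z) = Z (U(Z) = Z + 0 = Z)
x(W) = 3/2 (x(W) = (½)*3 = 3/2)
m(H) = -½ (m(H) = -⅓*3/2 = -½)
√(((13664 + 10040) + 8392) + m(5*(U(6) - 3))) = √(((13664 + 10040) + 8392) - ½) = √((23704 + 8392) - ½) = √(32096 - ½) = √(64191/2) = √128382/2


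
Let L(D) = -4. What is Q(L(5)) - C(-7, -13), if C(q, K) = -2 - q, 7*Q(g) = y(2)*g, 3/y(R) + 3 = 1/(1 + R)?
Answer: -61/14 ≈ -4.3571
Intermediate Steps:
y(R) = 3/(-3 + 1/(1 + R))
Q(g) = -9*g/56 (Q(g) = ((3*(-1 - 1*2)/(2 + 3*2))*g)/7 = ((3*(-1 - 2)/(2 + 6))*g)/7 = ((3*(-3)/8)*g)/7 = ((3*(⅛)*(-3))*g)/7 = (-9*g/8)/7 = -9*g/56)
Q(L(5)) - C(-7, -13) = -9/56*(-4) - (-2 - 1*(-7)) = 9/14 - (-2 + 7) = 9/14 - 1*5 = 9/14 - 5 = -61/14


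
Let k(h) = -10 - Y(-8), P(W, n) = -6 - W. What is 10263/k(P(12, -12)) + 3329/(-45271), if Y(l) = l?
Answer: -464622931/90542 ≈ -5131.6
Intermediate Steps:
k(h) = -2 (k(h) = -10 - 1*(-8) = -10 + 8 = -2)
10263/k(P(12, -12)) + 3329/(-45271) = 10263/(-2) + 3329/(-45271) = 10263*(-1/2) + 3329*(-1/45271) = -10263/2 - 3329/45271 = -464622931/90542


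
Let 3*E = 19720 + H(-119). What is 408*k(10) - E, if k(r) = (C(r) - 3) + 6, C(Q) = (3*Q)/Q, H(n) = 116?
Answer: -4164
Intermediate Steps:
C(Q) = 3
k(r) = 6 (k(r) = (3 - 3) + 6 = 0 + 6 = 6)
E = 6612 (E = (19720 + 116)/3 = (1/3)*19836 = 6612)
408*k(10) - E = 408*6 - 1*6612 = 2448 - 6612 = -4164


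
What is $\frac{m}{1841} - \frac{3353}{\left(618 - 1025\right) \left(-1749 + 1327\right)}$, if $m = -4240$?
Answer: $- \frac{734409833}{316199114} \approx -2.3226$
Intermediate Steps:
$\frac{m}{1841} - \frac{3353}{\left(618 - 1025\right) \left(-1749 + 1327\right)} = - \frac{4240}{1841} - \frac{3353}{\left(618 - 1025\right) \left(-1749 + 1327\right)} = \left(-4240\right) \frac{1}{1841} - \frac{3353}{\left(618 - 1025\right) \left(-422\right)} = - \frac{4240}{1841} - \frac{3353}{\left(-407\right) \left(-422\right)} = - \frac{4240}{1841} - \frac{3353}{171754} = - \frac{734409833}{316199114}$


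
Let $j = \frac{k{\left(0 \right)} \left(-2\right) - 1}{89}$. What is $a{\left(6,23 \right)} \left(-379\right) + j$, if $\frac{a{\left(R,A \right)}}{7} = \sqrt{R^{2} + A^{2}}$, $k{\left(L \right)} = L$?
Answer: $- \frac{1}{89} - 2653 \sqrt{565} \approx -63061.0$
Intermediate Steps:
$a{\left(R,A \right)} = 7 \sqrt{A^{2} + R^{2}}$ ($a{\left(R,A \right)} = 7 \sqrt{R^{2} + A^{2}} = 7 \sqrt{A^{2} + R^{2}}$)
$j = - \frac{1}{89}$ ($j = \frac{0 \left(-2\right) - 1}{89} = \left(0 - 1\right) \frac{1}{89} = \left(-1\right) \frac{1}{89} = - \frac{1}{89} \approx -0.011236$)
$a{\left(6,23 \right)} \left(-379\right) + j = 7 \sqrt{23^{2} + 6^{2}} \left(-379\right) - \frac{1}{89} = 7 \sqrt{529 + 36} \left(-379\right) - \frac{1}{89} = 7 \sqrt{565} \left(-379\right) - \frac{1}{89} = - 2653 \sqrt{565} - \frac{1}{89} = - \frac{1}{89} - 2653 \sqrt{565}$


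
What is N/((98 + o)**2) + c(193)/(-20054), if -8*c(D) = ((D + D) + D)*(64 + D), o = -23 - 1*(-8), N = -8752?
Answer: -378996997/1105216048 ≈ -0.34292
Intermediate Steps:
o = -15 (o = -23 + 8 = -15)
c(D) = -3*D*(64 + D)/8 (c(D) = -((D + D) + D)*(64 + D)/8 = -(2*D + D)*(64 + D)/8 = -3*D*(64 + D)/8)
N/((98 + o)**2) + c(193)/(-20054) = -8752/(98 - 15)**2 - 3/8*193*(64 + 193)/(-20054) = -8752/(83**2) - 3/8*193*257*(-1/20054) = -8752/6889 - 148803/8*(-1/20054) = -8752*1/6889 + 148803/160432 = -8752/6889 + 148803/160432 = -378996997/1105216048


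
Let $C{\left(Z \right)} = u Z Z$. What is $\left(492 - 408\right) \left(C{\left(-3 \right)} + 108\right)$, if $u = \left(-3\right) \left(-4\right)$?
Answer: $18144$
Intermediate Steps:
$u = 12$
$C{\left(Z \right)} = 12 Z^{2}$ ($C{\left(Z \right)} = 12 Z Z = 12 Z^{2}$)
$\left(492 - 408\right) \left(C{\left(-3 \right)} + 108\right) = \left(492 - 408\right) \left(12 \left(-3\right)^{2} + 108\right) = 84 \left(12 \cdot 9 + 108\right) = 84 \left(108 + 108\right) = 84 \cdot 216 = 18144$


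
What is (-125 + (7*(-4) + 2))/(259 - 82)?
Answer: -151/177 ≈ -0.85311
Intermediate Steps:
(-125 + (7*(-4) + 2))/(259 - 82) = (-125 + (-28 + 2))/177 = (-125 - 26)*(1/177) = -151*1/177 = -151/177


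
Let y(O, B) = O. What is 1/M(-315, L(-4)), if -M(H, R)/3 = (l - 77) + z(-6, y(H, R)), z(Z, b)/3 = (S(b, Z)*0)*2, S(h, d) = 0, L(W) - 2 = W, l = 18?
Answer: 1/177 ≈ 0.0056497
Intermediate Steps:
L(W) = 2 + W
z(Z, b) = 0 (z(Z, b) = 3*((0*0)*2) = 3*(0*2) = 3*0 = 0)
M(H, R) = 177 (M(H, R) = -3*((18 - 77) + 0) = -3*(-59 + 0) = -3*(-59) = 177)
1/M(-315, L(-4)) = 1/177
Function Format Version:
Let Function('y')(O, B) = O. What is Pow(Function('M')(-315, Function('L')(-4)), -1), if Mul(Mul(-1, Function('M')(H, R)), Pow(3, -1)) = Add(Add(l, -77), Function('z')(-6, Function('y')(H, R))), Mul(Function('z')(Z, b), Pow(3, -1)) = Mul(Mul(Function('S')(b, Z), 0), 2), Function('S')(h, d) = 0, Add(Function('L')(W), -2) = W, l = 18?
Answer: Rational(1, 177) ≈ 0.0056497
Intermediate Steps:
Function('L')(W) = Add(2, W)
Function('z')(Z, b) = 0 (Function('z')(Z, b) = Mul(3, Mul(Mul(0, 0), 2)) = Mul(3, Mul(0, 2)) = Mul(3, 0) = 0)
Function('M')(H, R) = 177 (Function('M')(H, R) = Mul(-3, Add(Add(18, -77), 0)) = Mul(-3, Add(-59, 0)) = Mul(-3, -59) = 177)
Pow(Function('M')(-315, Function('L')(-4)), -1) = Pow(177, -1) = Rational(1, 177)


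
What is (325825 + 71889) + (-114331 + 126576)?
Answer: 409959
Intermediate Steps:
(325825 + 71889) + (-114331 + 126576) = 397714 + 12245 = 409959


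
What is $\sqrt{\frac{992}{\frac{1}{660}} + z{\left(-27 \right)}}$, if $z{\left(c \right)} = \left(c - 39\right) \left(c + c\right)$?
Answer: $2 \sqrt{164571} \approx 811.35$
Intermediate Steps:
$z{\left(c \right)} = 2 c \left(-39 + c\right)$ ($z{\left(c \right)} = \left(-39 + c\right) 2 c = 2 c \left(-39 + c\right)$)
$\sqrt{\frac{992}{\frac{1}{660}} + z{\left(-27 \right)}} = \sqrt{\frac{992}{\frac{1}{660}} + 2 \left(-27\right) \left(-39 - 27\right)} = \sqrt{992 \frac{1}{\frac{1}{660}} + 2 \left(-27\right) \left(-66\right)} = \sqrt{992 \cdot 660 + 3564} = \sqrt{654720 + 3564} = \sqrt{658284} = 2 \sqrt{164571}$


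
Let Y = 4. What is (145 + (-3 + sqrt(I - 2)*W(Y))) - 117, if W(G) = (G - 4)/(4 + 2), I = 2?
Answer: 25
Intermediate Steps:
W(G) = -2/3 + G/6 (W(G) = (-4 + G)/6 = (-4 + G)*(1/6) = -2/3 + G/6)
(145 + (-3 + sqrt(I - 2)*W(Y))) - 117 = (145 + (-3 + sqrt(2 - 2)*(-2/3 + (1/6)*4))) - 117 = (145 + (-3 + sqrt(0)*(-2/3 + 2/3))) - 117 = (145 + (-3 + 0*0)) - 117 = (145 + (-3 + 0)) - 117 = (145 - 3) - 117 = 142 - 117 = 25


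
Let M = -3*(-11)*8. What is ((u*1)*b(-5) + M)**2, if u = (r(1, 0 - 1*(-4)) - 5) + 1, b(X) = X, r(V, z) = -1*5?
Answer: 95481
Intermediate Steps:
r(V, z) = -5
u = -9 (u = (-5 - 5) + 1 = -10 + 1 = -9)
M = 264 (M = 33*8 = 264)
((u*1)*b(-5) + M)**2 = (-9*1*(-5) + 264)**2 = (-9*(-5) + 264)**2 = (45 + 264)**2 = 309**2 = 95481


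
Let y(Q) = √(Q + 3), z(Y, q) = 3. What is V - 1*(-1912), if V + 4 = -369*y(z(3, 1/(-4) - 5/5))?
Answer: 1908 - 369*√6 ≈ 1004.1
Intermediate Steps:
y(Q) = √(3 + Q)
V = -4 - 369*√6 (V = -4 - 369*√(3 + 3) = -4 - 369*√6 ≈ -907.86)
V - 1*(-1912) = (-4 - 369*√6) - 1*(-1912) = (-4 - 369*√6) + 1912 = 1908 - 369*√6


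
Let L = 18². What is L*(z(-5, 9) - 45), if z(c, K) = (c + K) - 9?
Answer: -16200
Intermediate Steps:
z(c, K) = -9 + K + c (z(c, K) = (K + c) - 9 = -9 + K + c)
L = 324
L*(z(-5, 9) - 45) = 324*((-9 + 9 - 5) - 45) = 324*(-5 - 45) = 324*(-50) = -16200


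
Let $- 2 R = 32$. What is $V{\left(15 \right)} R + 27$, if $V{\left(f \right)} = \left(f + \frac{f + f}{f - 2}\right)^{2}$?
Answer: $- \frac{805437}{169} \approx -4765.9$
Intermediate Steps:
$R = -16$ ($R = \left(- \frac{1}{2}\right) 32 = -16$)
$V{\left(f \right)} = \left(f + \frac{2 f}{-2 + f}\right)^{2}$
$V{\left(15 \right)} R + 27 = \frac{15^{4}}{\left(-2 + 15\right)^{2}} \left(-16\right) + 27 = \frac{50625}{169} \left(-16\right) + 27 = - \frac{810000}{169} + 27 = - \frac{805437}{169}$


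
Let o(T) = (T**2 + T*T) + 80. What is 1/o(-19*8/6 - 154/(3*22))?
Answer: 9/14498 ≈ 0.00062077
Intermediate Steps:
o(T) = 80 + 2*T**2 (o(T) = (T**2 + T**2) + 80 = 2*T**2 + 80 = 80 + 2*T**2)
1/o(-19*8/6 - 154/(3*22)) = 1/(80 + 2*(-19*8/6 - 154/(3*22))**2) = 1/(80 + 2*(-152*1/6 - 154/66)**2) = 1/(80 + 2*(-76/3 - 154*1/66)**2) = 1/(80 + 2*(-76/3 - 7/3)**2) = 1/(80 + 2*(-83/3)**2) = 1/(80 + 2*(6889/9)) = 1/(80 + 13778/9) = 1/(14498/9) = 9/14498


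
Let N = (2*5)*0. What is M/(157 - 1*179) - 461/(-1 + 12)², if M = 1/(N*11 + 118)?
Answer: -108807/28556 ≈ -3.8103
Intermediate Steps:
N = 0 (N = 10*0 = 0)
M = 1/118 (M = 1/(0*11 + 118) = 1/(0 + 118) = 1/118 ≈ 0.0084746)
M/(157 - 1*179) - 461/(-1 + 12)² = 1/(118*(157 - 1*179)) - 461/(-1 + 12)² = 1/(118*(157 - 179)) - 461/(11²) = (1/118)/(-22) - 461/121 = (1/118)*(-1/22) - 461*1/121 = -1/2596 - 461/121 = -108807/28556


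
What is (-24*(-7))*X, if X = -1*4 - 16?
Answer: -3360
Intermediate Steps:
X = -20 (X = -4 - 16 = -20)
(-24*(-7))*X = -24*(-7)*(-20) = 168*(-20) = -3360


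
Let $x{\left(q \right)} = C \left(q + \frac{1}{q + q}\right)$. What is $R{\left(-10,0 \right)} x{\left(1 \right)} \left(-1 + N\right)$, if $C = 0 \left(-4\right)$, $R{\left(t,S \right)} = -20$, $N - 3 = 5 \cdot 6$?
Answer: $0$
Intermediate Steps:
$N = 33$ ($N = 3 + 5 \cdot 6 = 3 + 30 = 33$)
$C = 0$
$x{\left(q \right)} = 0$ ($x{\left(q \right)} = 0 \left(q + \frac{1}{q + q}\right) = 0 \left(q + \frac{1}{2 q}\right) = 0$)
$R{\left(-10,0 \right)} x{\left(1 \right)} \left(-1 + N\right) = - 20 \cdot 0 \left(-1 + 33\right) = - 20 \cdot 0 \cdot 32 = \left(-20\right) 0 = 0$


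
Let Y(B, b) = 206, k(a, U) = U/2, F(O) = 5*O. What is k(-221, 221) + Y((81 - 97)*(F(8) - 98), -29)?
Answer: 633/2 ≈ 316.50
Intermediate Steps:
k(a, U) = U/2 (k(a, U) = U*(½) = U/2)
k(-221, 221) + Y((81 - 97)*(F(8) - 98), -29) = (½)*221 + 206 = 221/2 + 206 = 633/2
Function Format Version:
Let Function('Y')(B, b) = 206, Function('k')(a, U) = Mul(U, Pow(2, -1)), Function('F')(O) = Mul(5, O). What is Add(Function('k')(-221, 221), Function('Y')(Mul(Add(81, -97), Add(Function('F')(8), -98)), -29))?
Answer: Rational(633, 2) ≈ 316.50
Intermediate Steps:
Function('k')(a, U) = Mul(Rational(1, 2), U) (Function('k')(a, U) = Mul(U, Rational(1, 2)) = Mul(Rational(1, 2), U))
Add(Function('k')(-221, 221), Function('Y')(Mul(Add(81, -97), Add(Function('F')(8), -98)), -29)) = Add(Mul(Rational(1, 2), 221), 206) = Add(Rational(221, 2), 206) = Rational(633, 2)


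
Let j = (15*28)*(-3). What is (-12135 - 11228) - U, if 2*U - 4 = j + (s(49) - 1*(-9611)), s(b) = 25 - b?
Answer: -55057/2 ≈ -27529.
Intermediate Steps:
j = -1260 (j = 420*(-3) = -1260)
U = 8331/2 (U = 2 + (-1260 + ((25 - 1*49) - 1*(-9611)))/2 = 2 + (-1260 + ((25 - 49) + 9611))/2 = 2 + (-1260 + (-24 + 9611))/2 = 2 + (-1260 + 9587)/2 = 2 + (½)*8327 = 2 + 8327/2 = 8331/2 ≈ 4165.5)
(-12135 - 11228) - U = (-12135 - 11228) - 1*8331/2 = -23363 - 8331/2 = -55057/2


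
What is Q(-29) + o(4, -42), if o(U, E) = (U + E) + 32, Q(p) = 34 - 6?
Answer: 22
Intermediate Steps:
Q(p) = 28
o(U, E) = 32 + E + U (o(U, E) = (E + U) + 32 = 32 + E + U)
Q(-29) + o(4, -42) = 28 + (32 - 42 + 4) = 28 - 6 = 22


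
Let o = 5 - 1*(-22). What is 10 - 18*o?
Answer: -476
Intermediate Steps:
o = 27 (o = 5 + 22 = 27)
10 - 18*o = 10 - 18*27 = 10 - 486 = -476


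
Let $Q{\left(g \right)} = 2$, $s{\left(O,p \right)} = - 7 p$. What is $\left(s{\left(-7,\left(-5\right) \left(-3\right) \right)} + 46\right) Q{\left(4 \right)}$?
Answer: $-118$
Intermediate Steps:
$\left(s{\left(-7,\left(-5\right) \left(-3\right) \right)} + 46\right) Q{\left(4 \right)} = \left(- 7 \left(\left(-5\right) \left(-3\right)\right) + 46\right) 2 = \left(\left(-7\right) 15 + 46\right) 2 = \left(-105 + 46\right) 2 = \left(-59\right) 2 = -118$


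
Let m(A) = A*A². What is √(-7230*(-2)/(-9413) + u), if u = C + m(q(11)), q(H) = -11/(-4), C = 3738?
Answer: √21306269765627/75304 ≈ 61.297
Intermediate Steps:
q(H) = 11/4 (q(H) = -11*(-¼) = 11/4)
m(A) = A³
u = 240563/64 (u = 3738 + (11/4)³ = 3738 + 1331/64 = 240563/64 ≈ 3758.8)
√(-7230*(-2)/(-9413) + u) = √(-7230*(-2)/(-9413) + 240563/64) = √(14460*(-1/9413) + 240563/64) = √(-14460/9413 + 240563/64) = √(2263494079/602432) = √21306269765627/75304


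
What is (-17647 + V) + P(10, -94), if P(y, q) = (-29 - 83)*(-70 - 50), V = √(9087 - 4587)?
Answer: -4207 + 30*√5 ≈ -4139.9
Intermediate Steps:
V = 30*√5 (V = √4500 = 30*√5 ≈ 67.082)
P(y, q) = 13440 (P(y, q) = -112*(-120) = 13440)
(-17647 + V) + P(10, -94) = (-17647 + 30*√5) + 13440 = -4207 + 30*√5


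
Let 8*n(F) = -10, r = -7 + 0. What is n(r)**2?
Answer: 25/16 ≈ 1.5625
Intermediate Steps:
r = -7
n(F) = -5/4 (n(F) = (1/8)*(-10) = -5/4)
n(r)**2 = (-5/4)**2 = 25/16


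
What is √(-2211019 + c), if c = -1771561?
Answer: 2*I*√995645 ≈ 1995.6*I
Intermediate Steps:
√(-2211019 + c) = √(-2211019 - 1771561) = √(-3982580) = 2*I*√995645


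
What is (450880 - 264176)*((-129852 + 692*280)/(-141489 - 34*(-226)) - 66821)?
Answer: -238475627268336/19115 ≈ -1.2476e+10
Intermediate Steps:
(450880 - 264176)*((-129852 + 692*280)/(-141489 - 34*(-226)) - 66821) = 186704*((-129852 + 193760)/(-141489 + 7684) - 66821) = 186704*(63908/(-133805) - 66821) = 186704*(63908*(-1/133805) - 66821) = 186704*(-63908/133805 - 66821) = 186704*(-8941047813/133805) = -238475627268336/19115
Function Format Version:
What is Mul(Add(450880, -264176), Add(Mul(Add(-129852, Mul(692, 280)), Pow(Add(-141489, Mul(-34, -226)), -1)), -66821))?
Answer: Rational(-238475627268336, 19115) ≈ -1.2476e+10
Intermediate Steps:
Mul(Add(450880, -264176), Add(Mul(Add(-129852, Mul(692, 280)), Pow(Add(-141489, Mul(-34, -226)), -1)), -66821)) = Mul(186704, Add(Mul(Add(-129852, 193760), Pow(Add(-141489, 7684), -1)), -66821)) = Mul(186704, Add(Mul(63908, Pow(-133805, -1)), -66821)) = Mul(186704, Add(Mul(63908, Rational(-1, 133805)), -66821)) = Mul(186704, Add(Rational(-63908, 133805), -66821)) = Mul(186704, Rational(-8941047813, 133805)) = Rational(-238475627268336, 19115)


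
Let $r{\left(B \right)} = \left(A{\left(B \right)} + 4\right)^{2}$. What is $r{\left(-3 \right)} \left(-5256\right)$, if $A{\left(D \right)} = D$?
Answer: $-5256$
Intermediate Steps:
$r{\left(B \right)} = \left(4 + B\right)^{2}$ ($r{\left(B \right)} = \left(B + 4\right)^{2} = \left(4 + B\right)^{2}$)
$r{\left(-3 \right)} \left(-5256\right) = \left(4 - 3\right)^{2} \left(-5256\right) = 1^{2} \left(-5256\right) = 1 \left(-5256\right) = -5256$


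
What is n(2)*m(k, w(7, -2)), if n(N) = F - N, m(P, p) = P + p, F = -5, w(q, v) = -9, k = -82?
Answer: 637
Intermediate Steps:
n(N) = -5 - N
n(2)*m(k, w(7, -2)) = (-5 - 1*2)*(-82 - 9) = (-5 - 2)*(-91) = -7*(-91) = 637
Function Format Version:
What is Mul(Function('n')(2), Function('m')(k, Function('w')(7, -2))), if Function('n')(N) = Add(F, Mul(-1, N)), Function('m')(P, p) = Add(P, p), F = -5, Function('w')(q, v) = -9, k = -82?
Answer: 637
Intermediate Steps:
Function('n')(N) = Add(-5, Mul(-1, N))
Mul(Function('n')(2), Function('m')(k, Function('w')(7, -2))) = Mul(Add(-5, Mul(-1, 2)), Add(-82, -9)) = Mul(Add(-5, -2), -91) = Mul(-7, -91) = 637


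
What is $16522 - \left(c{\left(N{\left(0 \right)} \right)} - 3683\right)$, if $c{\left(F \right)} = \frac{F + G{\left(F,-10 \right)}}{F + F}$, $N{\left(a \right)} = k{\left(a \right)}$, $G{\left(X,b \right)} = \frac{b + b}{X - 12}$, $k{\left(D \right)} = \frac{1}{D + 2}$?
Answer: $\frac{929327}{46} \approx 20203.0$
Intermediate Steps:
$k{\left(D \right)} = \frac{1}{2 + D}$
$G{\left(X,b \right)} = \frac{2 b}{-12 + X}$
$N{\left(a \right)} = \frac{1}{2 + a}$
$c{\left(F \right)} = \frac{F - \frac{20}{-12 + F}}{2 F}$ ($c{\left(F \right)} = \frac{F + 2 \left(-10\right) \frac{1}{-12 + F}}{F + F} = \frac{F - \frac{20}{-12 + F}}{2 F}$)
$16522 - \left(c{\left(N{\left(0 \right)} \right)} - 3683\right) = 16522 - \left(\frac{-20 + \frac{-12 + \frac{1}{2 + 0}}{2 + 0}}{2 \frac{1}{2 + 0} \left(-12 + \frac{1}{2 + 0}\right)} - 3683\right) = 16522 - \left(\frac{-20 + \frac{-12 + \frac{1}{2}}{2}}{2 \cdot \frac{1}{2} \left(-12 + \frac{1}{2}\right)} - 3683\right) = 16522 - \left(\frac{\frac{1}{\frac{1}{2}} \left(-20 + \frac{-12 + \frac{1}{2}}{2}\right)}{2 \left(-12 + \frac{1}{2}\right)} - 3683\right) = 16522 - \left(\frac{1}{2} \cdot 2 \frac{1}{- \frac{23}{2}} \left(-20 + \frac{1}{2} \left(- \frac{23}{2}\right)\right) - 3683\right) = 16522 - \left(\frac{1}{2} \cdot 2 \left(- \frac{2}{23}\right) \left(-20 - \frac{23}{4}\right) - 3683\right) = 16522 - \left(\frac{1}{2} \cdot 2 \left(- \frac{2}{23}\right) \left(- \frac{103}{4}\right) - 3683\right) = 16522 - \left(\frac{103}{46} - 3683\right) = 16522 - - \frac{169315}{46} = 16522 + \frac{169315}{46} = \frac{929327}{46}$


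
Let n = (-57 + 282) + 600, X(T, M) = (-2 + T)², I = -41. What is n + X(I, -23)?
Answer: 2674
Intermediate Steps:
n = 825 (n = 225 + 600 = 825)
n + X(I, -23) = 825 + (-2 - 41)² = 825 + (-43)² = 825 + 1849 = 2674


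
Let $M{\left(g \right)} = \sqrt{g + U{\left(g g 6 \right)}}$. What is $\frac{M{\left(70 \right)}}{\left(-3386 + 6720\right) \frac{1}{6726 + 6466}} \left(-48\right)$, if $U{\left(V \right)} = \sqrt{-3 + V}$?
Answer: $- \frac{316608 \sqrt{70 + \sqrt{29397}}}{1667} \approx -2951.2$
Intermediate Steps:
$M{\left(g \right)} = \sqrt{g + \sqrt{-3 + 6 g^{2}}}$ ($M{\left(g \right)} = \sqrt{g + \sqrt{-3 + g g 6}} = \sqrt{g + \sqrt{-3 + g^{2} \cdot 6}} = \sqrt{g + \sqrt{-3 + 6 g^{2}}}$)
$\frac{M{\left(70 \right)}}{\left(-3386 + 6720\right) \frac{1}{6726 + 6466}} \left(-48\right) = \frac{\sqrt{70 + \sqrt{3} \sqrt{-1 + 2 \cdot 70^{2}}}}{\left(-3386 + 6720\right) \frac{1}{6726 + 6466}} \left(-48\right) = \frac{\sqrt{70 + \sqrt{3} \sqrt{-1 + 2 \cdot 4900}}}{3334 \cdot \frac{1}{13192}} \left(-48\right) = \frac{\sqrt{70 + \sqrt{3} \sqrt{-1 + 9800}}}{3334 \cdot \frac{1}{13192}} \left(-48\right) = \frac{\sqrt{70 + \sqrt{3} \sqrt{9799}}}{\frac{1667}{6596}} \left(-48\right) = \sqrt{70 + \sqrt{29397}} \cdot \frac{6596}{1667} \left(-48\right) = \frac{6596 \sqrt{70 + \sqrt{29397}}}{1667} \left(-48\right) = - \frac{316608 \sqrt{70 + \sqrt{29397}}}{1667}$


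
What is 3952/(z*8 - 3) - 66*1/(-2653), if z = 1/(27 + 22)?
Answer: -513738970/368767 ≈ -1393.1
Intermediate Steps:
z = 1/49 ≈ 0.020408
3952/(z*8 - 3) - 66*1/(-2653) = 3952/((1/49)*8 - 3) - 66*1/(-2653) = 3952/(8/49 - 3) - 66*(-1/2653) = 3952/(-139/49) + 66/2653 = 3952*(-49/139) + 66/2653 = -193648/139 + 66/2653 = -513738970/368767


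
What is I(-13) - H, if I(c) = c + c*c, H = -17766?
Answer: 17922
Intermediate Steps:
I(c) = c + c²
I(-13) - H = -13*(1 - 13) - 1*(-17766) = -13*(-12) + 17766 = 156 + 17766 = 17922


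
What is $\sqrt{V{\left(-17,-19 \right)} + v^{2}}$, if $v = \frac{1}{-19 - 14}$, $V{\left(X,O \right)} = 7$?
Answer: $\frac{2 \sqrt{1906}}{33} \approx 2.6459$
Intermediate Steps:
$v = - \frac{1}{33}$ ($v = \frac{1}{-33} = - \frac{1}{33} \approx -0.030303$)
$\sqrt{V{\left(-17,-19 \right)} + v^{2}} = \sqrt{7 + \left(- \frac{1}{33}\right)^{2}} = \sqrt{7 + \frac{1}{1089}} = \sqrt{\frac{7624}{1089}} = \frac{2 \sqrt{1906}}{33}$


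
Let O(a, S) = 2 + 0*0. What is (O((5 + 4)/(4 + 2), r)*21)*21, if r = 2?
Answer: 882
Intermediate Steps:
O(a, S) = 2 (O(a, S) = 2 + 0 = 2)
(O((5 + 4)/(4 + 2), r)*21)*21 = (2*21)*21 = 42*21 = 882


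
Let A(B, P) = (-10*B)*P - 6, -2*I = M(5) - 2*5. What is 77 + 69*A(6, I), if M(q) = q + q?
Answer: -337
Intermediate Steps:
M(q) = 2*q
I = 0 (I = -(2*5 - 2*5)/2 = -(10 - 10)/2 = -1/2*0 = 0)
A(B, P) = -6 - 10*B*P (A(B, P) = -10*B*P - 6 = -6 - 10*B*P)
77 + 69*A(6, I) = 77 + 69*(-6 - 10*6*0) = 77 + 69*(-6 + 0) = 77 + 69*(-6) = 77 - 414 = -337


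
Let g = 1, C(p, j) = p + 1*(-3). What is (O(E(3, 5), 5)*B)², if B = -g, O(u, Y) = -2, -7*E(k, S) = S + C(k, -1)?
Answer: 4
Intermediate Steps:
C(p, j) = -3 + p (C(p, j) = p - 3 = -3 + p)
E(k, S) = 3/7 - S/7 - k/7 (E(k, S) = -(S + (-3 + k))/7 = -(-3 + S + k)/7 = 3/7 - S/7 - k/7)
B = -1 (B = -1*1 = -1)
(O(E(3, 5), 5)*B)² = (-2*(-1))² = 2² = 4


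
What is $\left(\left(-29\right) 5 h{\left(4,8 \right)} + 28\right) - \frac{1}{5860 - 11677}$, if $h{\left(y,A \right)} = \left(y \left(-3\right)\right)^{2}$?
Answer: $- \frac{121296083}{5817} \approx -20852.0$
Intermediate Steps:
$h{\left(y,A \right)} = 9 y^{2}$ ($h{\left(y,A \right)} = \left(- 3 y\right)^{2} = 9 y^{2}$)
$\left(\left(-29\right) 5 h{\left(4,8 \right)} + 28\right) - \frac{1}{5860 - 11677} = \left(\left(-29\right) 5 \cdot 9 \cdot 4^{2} + 28\right) - \frac{1}{5860 - 11677} = \left(- 145 \cdot 9 \cdot 16 + 28\right) - \frac{1}{-5817} = \left(\left(-145\right) 144 + 28\right) - - \frac{1}{5817} = \left(-20880 + 28\right) + \frac{1}{5817} = -20852 + \frac{1}{5817} = - \frac{121296083}{5817}$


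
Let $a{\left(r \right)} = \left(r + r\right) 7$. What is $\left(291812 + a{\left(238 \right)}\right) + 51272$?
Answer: $346416$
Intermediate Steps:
$a{\left(r \right)} = 14 r$ ($a{\left(r \right)} = 2 r 7 = 14 r$)
$\left(291812 + a{\left(238 \right)}\right) + 51272 = \left(291812 + 14 \cdot 238\right) + 51272 = \left(291812 + 3332\right) + 51272 = 295144 + 51272 = 346416$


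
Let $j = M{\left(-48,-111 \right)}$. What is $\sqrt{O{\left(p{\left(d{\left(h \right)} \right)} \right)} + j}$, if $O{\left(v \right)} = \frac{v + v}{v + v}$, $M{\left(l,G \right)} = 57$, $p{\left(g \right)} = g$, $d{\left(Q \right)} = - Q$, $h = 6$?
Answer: $\sqrt{58} \approx 7.6158$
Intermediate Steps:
$O{\left(v \right)} = 1$ ($O{\left(v \right)} = \frac{2 v}{2 v} = 2 v \frac{1}{2 v} = 1$)
$j = 57$
$\sqrt{O{\left(p{\left(d{\left(h \right)} \right)} \right)} + j} = \sqrt{1 + 57} = \sqrt{58}$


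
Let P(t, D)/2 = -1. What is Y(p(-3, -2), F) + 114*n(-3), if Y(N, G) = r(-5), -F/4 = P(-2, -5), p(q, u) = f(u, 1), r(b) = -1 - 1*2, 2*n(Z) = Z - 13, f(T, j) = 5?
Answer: -915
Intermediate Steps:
P(t, D) = -2 (P(t, D) = 2*(-1) = -2)
n(Z) = -13/2 + Z/2 (n(Z) = (Z - 13)/2 = (-13 + Z)/2 = -13/2 + Z/2)
r(b) = -3 (r(b) = -1 - 2 = -3)
p(q, u) = 5
F = 8 (F = -4*(-2) = 8)
Y(N, G) = -3
Y(p(-3, -2), F) + 114*n(-3) = -3 + 114*(-13/2 + (½)*(-3)) = -3 + 114*(-13/2 - 3/2) = -3 + 114*(-8) = -3 - 912 = -915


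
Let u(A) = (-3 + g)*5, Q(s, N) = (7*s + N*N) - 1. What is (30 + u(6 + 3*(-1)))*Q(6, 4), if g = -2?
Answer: 285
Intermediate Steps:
Q(s, N) = -1 + N² + 7*s (Q(s, N) = (7*s + N²) - 1 = (N² + 7*s) - 1 = -1 + N² + 7*s)
u(A) = -25 (u(A) = (-3 - 2)*5 = -5*5 = -25)
(30 + u(6 + 3*(-1)))*Q(6, 4) = (30 - 25)*(-1 + 4² + 7*6) = 5*(-1 + 16 + 42) = 5*57 = 285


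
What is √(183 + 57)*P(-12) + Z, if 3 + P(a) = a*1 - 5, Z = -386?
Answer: -386 - 80*√15 ≈ -695.84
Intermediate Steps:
P(a) = -8 + a (P(a) = -3 + (a*1 - 5) = -3 + (a - 5) = -3 + (-5 + a) = -8 + a)
√(183 + 57)*P(-12) + Z = √(183 + 57)*(-8 - 12) - 386 = √240*(-20) - 386 = (4*√15)*(-20) - 386 = -80*√15 - 386 = -386 - 80*√15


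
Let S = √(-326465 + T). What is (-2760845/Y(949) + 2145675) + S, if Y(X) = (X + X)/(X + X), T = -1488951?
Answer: -615170 + 2*I*√453854 ≈ -6.1517e+5 + 1347.4*I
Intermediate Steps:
Y(X) = 1 (Y(X) = (2*X)/((2*X)) = (2*X)*(1/(2*X)) = 1)
S = 2*I*√453854 (S = √(-326465 - 1488951) = √(-1815416) = 2*I*√453854 ≈ 1347.4*I)
(-2760845/Y(949) + 2145675) + S = (-2760845/1 + 2145675) + 2*I*√453854 = (-2760845*1 + 2145675) + 2*I*√453854 = (-2760845 + 2145675) + 2*I*√453854 = -615170 + 2*I*√453854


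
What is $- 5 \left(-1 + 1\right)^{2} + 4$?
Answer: $4$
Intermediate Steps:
$- 5 \left(-1 + 1\right)^{2} + 4 = - 5 \cdot 0^{2} + 4 = \left(-5\right) 0 + 4 = 0 + 4 = 4$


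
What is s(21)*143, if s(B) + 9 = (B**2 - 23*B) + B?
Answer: -4290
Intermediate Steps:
s(B) = -9 + B**2 - 22*B (s(B) = -9 + ((B**2 - 23*B) + B) = -9 + (B**2 - 22*B) = -9 + B**2 - 22*B)
s(21)*143 = (-9 + 21**2 - 22*21)*143 = (-9 + 441 - 462)*143 = -30*143 = -4290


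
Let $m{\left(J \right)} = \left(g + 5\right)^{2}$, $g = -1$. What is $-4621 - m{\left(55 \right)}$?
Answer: $-4637$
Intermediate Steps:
$m{\left(J \right)} = 16$ ($m{\left(J \right)} = \left(-1 + 5\right)^{2} = 4^{2} = 16$)
$-4621 - m{\left(55 \right)} = -4621 - 16 = -4637$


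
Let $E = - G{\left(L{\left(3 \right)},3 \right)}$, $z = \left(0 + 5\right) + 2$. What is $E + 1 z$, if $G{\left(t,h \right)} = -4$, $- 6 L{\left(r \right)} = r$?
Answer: $11$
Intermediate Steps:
$z = 7$ ($z = 5 + 2 = 7$)
$L{\left(r \right)} = - \frac{r}{6}$
$E = 4$ ($E = \left(-1\right) \left(-4\right) = 4$)
$E + 1 z = 4 + 1 \cdot 7 = 4 + 7 = 11$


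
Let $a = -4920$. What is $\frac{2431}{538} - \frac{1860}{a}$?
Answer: $\frac{54005}{11029} \approx 4.8966$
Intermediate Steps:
$\frac{2431}{538} - \frac{1860}{a} = \frac{2431}{538} - \frac{1860}{-4920} = 2431 \cdot \frac{1}{538} - - \frac{31}{82} = \frac{2431}{538} + \frac{31}{82} = \frac{54005}{11029}$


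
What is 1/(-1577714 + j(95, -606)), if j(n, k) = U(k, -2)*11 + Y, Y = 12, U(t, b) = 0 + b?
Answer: -1/1577724 ≈ -6.3382e-7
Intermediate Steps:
U(t, b) = b
j(n, k) = -10 (j(n, k) = -2*11 + 12 = -22 + 12 = -10)
1/(-1577714 + j(95, -606)) = 1/(-1577714 - 10) = 1/(-1577724) = -1/1577724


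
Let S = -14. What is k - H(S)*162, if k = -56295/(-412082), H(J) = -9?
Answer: 600871851/412082 ≈ 1458.1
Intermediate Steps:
k = 56295/412082 (k = -56295*(-1/412082) = 56295/412082 ≈ 0.13661)
k - H(S)*162 = 56295/412082 - (-9)*162 = 56295/412082 - 1*(-1458) = 56295/412082 + 1458 = 600871851/412082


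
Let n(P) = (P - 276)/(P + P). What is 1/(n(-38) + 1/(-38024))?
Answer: 722456/2984865 ≈ 0.24204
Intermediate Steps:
n(P) = (-276 + P)/(2*P) (n(P) = (-276 + P)/((2*P)) = (-276 + P)*(1/(2*P)) = (-276 + P)/(2*P))
1/(n(-38) + 1/(-38024)) = 1/((½)*(-276 - 38)/(-38) + 1/(-38024)) = 1/((½)*(-1/38)*(-314) - 1/38024) = 1/(157/38 - 1/38024) = 1/(2984865/722456) = 722456/2984865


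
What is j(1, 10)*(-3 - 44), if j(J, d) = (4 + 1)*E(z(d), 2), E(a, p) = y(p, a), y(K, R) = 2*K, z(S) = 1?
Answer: -940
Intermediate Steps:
E(a, p) = 2*p
j(J, d) = 20 (j(J, d) = (4 + 1)*(2*2) = 5*4 = 20)
j(1, 10)*(-3 - 44) = 20*(-3 - 44) = 20*(-47) = -940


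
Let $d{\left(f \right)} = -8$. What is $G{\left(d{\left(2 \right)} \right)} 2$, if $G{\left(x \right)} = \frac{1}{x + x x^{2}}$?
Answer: $- \frac{1}{260} \approx -0.0038462$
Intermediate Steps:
$G{\left(x \right)} = \frac{1}{x + x^{3}}$
$G{\left(d{\left(2 \right)} \right)} 2 = \frac{1}{-8 + \left(-8\right)^{3}} \cdot 2 = \frac{1}{-8 - 512} \cdot 2 = \frac{1}{-520} \cdot 2 = \left(- \frac{1}{520}\right) 2 = - \frac{1}{260}$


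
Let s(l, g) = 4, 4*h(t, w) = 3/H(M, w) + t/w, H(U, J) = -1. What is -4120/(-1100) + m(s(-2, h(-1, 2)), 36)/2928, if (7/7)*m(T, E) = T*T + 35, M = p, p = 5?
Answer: 201991/53680 ≈ 3.7629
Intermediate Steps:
M = 5
h(t, w) = -¾ + t/(4*w) (h(t, w) = (3/(-1) + t/w)/4 = (3*(-1) + t/w)/4 = (-3 + t/w)/4 = -¾ + t/(4*w))
m(T, E) = 35 + T² (m(T, E) = T*T + 35 = T² + 35 = 35 + T²)
-4120/(-1100) + m(s(-2, h(-1, 2)), 36)/2928 = -4120/(-1100) + (35 + 4²)/2928 = -4120*(-1/1100) + (35 + 16)*(1/2928) = 206/55 + 51*(1/2928) = 206/55 + 17/976 = 201991/53680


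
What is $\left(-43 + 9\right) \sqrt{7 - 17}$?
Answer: $- 34 i \sqrt{10} \approx - 107.52 i$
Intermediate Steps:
$\left(-43 + 9\right) \sqrt{7 - 17} = - 34 \sqrt{-10} = - 34 i \sqrt{10}$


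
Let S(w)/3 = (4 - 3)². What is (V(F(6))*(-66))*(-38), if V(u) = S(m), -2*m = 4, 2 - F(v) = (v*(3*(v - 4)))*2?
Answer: 7524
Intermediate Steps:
F(v) = 2 - 2*v*(-12 + 3*v) (F(v) = 2 - v*(3*(v - 4))*2 = 2 - v*(3*(-4 + v))*2 = 2 - v*(-12 + 3*v)*2 = 2 - 2*v*(-12 + 3*v))
m = -2 (m = -½*4 = -2)
S(w) = 3 (S(w) = 3*(4 - 3)² = 3*1² = 3*1 = 3)
V(u) = 3
(V(F(6))*(-66))*(-38) = (3*(-66))*(-38) = -198*(-38) = 7524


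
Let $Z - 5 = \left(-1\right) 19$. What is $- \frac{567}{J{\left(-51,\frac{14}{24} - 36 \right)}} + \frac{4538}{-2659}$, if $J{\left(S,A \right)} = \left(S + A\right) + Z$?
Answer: $\frac{12623546}{3204095} \approx 3.9398$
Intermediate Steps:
$Z = -14$ ($Z = 5 - 19 = -14$)
$J{\left(S,A \right)} = -14 + A + S$ ($J{\left(S,A \right)} = \left(S + A\right) - 14 = \left(A + S\right) - 14 = -14 + A + S$)
$- \frac{567}{J{\left(-51,\frac{14}{24} - 36 \right)}} + \frac{4538}{-2659} = - \frac{567}{-14 + \left(\frac{14}{24} - 36\right) - 51} + \frac{4538}{-2659} = - \frac{567}{-14 + \left(14 \cdot \frac{1}{24} - 36\right) - 51} + 4538 \left(- \frac{1}{2659}\right) = - \frac{567}{-14 + \left(\frac{7}{12} - 36\right) - 51} - \frac{4538}{2659} = - \frac{567}{-14 - \frac{425}{12} - 51} - \frac{4538}{2659} = - \frac{567}{- \frac{1205}{12}} - \frac{4538}{2659} = \left(-567\right) \left(- \frac{12}{1205}\right) - \frac{4538}{2659} = \frac{6804}{1205} - \frac{4538}{2659} = \frac{12623546}{3204095}$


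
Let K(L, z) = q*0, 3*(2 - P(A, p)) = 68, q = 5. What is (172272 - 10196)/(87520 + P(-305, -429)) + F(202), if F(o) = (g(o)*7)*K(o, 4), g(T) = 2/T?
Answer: 243114/131249 ≈ 1.8523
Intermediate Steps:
P(A, p) = -62/3 (P(A, p) = 2 - 1/3*68 = 2 - 68/3 = -62/3)
K(L, z) = 0 (K(L, z) = 5*0 = 0)
F(o) = 0 (F(o) = ((2/o)*7)*0 = (14/o)*0 = 0)
(172272 - 10196)/(87520 + P(-305, -429)) + F(202) = (172272 - 10196)/(87520 - 62/3) + 0 = 162076/(262498/3) + 0 = 162076*(3/262498) + 0 = 243114/131249 + 0 = 243114/131249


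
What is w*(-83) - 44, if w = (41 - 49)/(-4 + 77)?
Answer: -2548/73 ≈ -34.904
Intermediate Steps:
w = -8/73 ≈ -0.10959
w*(-83) - 44 = -8/73*(-83) - 44 = 664/73 - 44 = -2548/73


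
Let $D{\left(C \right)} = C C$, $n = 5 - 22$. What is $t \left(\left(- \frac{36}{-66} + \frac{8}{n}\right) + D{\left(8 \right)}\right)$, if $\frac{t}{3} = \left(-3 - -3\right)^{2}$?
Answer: $0$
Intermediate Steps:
$n = -17$ ($n = 5 - 22 = -17$)
$D{\left(C \right)} = C^{2}$
$t = 0$ ($t = 3 \left(-3 - -3\right)^{2} = 3 \left(-3 + 3\right)^{2} = 3 \cdot 0^{2} = 3 \cdot 0 = 0$)
$t \left(\left(- \frac{36}{-66} + \frac{8}{n}\right) + D{\left(8 \right)}\right) = 0 \left(\left(- \frac{36}{-66} + \frac{8}{-17}\right) + 8^{2}\right) = 0 \left(\left(\left(-36\right) \left(- \frac{1}{66}\right) + 8 \left(- \frac{1}{17}\right)\right) + 64\right) = 0 \left(\left(\frac{6}{11} - \frac{8}{17}\right) + 64\right) = 0 \left(\frac{14}{187} + 64\right) = 0 \cdot \frac{11982}{187} = 0$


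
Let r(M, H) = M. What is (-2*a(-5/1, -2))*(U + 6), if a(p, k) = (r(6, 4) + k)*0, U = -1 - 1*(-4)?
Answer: 0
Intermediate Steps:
U = 3 (U = -1 + 4 = 3)
a(p, k) = 0 (a(p, k) = (6 + k)*0 = 0)
(-2*a(-5/1, -2))*(U + 6) = (-2*0)*(3 + 6) = 0*9 = 0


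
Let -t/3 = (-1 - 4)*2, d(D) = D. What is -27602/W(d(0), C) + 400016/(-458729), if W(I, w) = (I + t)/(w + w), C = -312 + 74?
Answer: 3013511409964/6880935 ≈ 4.3795e+5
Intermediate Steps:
C = -238
t = 30 (t = -3*(-1 - 4)*2 = -(-15)*2 = -3*(-10) = 30)
W(I, w) = (30 + I)/(2*w) (W(I, w) = (I + 30)/(w + w) = (30 + I)/((2*w)) = (30 + I)*(1/(2*w)) = (30 + I)/(2*w))
-27602/W(d(0), C) + 400016/(-458729) = -27602*(-476/(30 + 0)) + 400016/(-458729) = -27602/((1/2)*(-1/238)*30) + 400016*(-1/458729) = -27602/(-15/238) - 400016/458729 = -27602*(-238/15) - 400016/458729 = 6569276/15 - 400016/458729 = 3013511409964/6880935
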